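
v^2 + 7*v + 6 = (v + 1)*(v + 6)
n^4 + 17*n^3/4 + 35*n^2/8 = n^2*(n + 7/4)*(n + 5/2)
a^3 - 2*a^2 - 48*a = a*(a - 8)*(a + 6)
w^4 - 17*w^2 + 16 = (w - 4)*(w - 1)*(w + 1)*(w + 4)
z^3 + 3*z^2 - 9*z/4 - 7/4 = (z - 1)*(z + 1/2)*(z + 7/2)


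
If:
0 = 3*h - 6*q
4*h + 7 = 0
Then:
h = -7/4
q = -7/8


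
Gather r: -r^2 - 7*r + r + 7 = -r^2 - 6*r + 7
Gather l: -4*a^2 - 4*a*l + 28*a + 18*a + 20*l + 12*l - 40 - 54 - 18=-4*a^2 + 46*a + l*(32 - 4*a) - 112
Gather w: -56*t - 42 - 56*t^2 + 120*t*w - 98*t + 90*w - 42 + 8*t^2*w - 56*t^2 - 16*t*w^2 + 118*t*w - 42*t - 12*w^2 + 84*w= -112*t^2 - 196*t + w^2*(-16*t - 12) + w*(8*t^2 + 238*t + 174) - 84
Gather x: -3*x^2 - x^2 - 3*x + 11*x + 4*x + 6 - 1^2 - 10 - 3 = -4*x^2 + 12*x - 8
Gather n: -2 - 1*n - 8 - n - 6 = -2*n - 16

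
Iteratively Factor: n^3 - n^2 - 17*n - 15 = (n - 5)*(n^2 + 4*n + 3) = (n - 5)*(n + 3)*(n + 1)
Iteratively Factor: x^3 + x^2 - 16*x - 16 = (x + 4)*(x^2 - 3*x - 4) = (x - 4)*(x + 4)*(x + 1)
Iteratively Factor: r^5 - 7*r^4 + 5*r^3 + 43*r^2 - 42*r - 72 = (r - 4)*(r^4 - 3*r^3 - 7*r^2 + 15*r + 18) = (r - 4)*(r + 1)*(r^3 - 4*r^2 - 3*r + 18) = (r - 4)*(r + 1)*(r + 2)*(r^2 - 6*r + 9) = (r - 4)*(r - 3)*(r + 1)*(r + 2)*(r - 3)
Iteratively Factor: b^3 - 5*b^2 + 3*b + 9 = (b - 3)*(b^2 - 2*b - 3) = (b - 3)*(b + 1)*(b - 3)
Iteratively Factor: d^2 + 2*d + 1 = (d + 1)*(d + 1)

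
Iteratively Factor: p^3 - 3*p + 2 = (p - 1)*(p^2 + p - 2) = (p - 1)^2*(p + 2)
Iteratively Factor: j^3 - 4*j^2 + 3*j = (j)*(j^2 - 4*j + 3) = j*(j - 3)*(j - 1)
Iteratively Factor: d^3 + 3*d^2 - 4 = (d + 2)*(d^2 + d - 2) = (d + 2)^2*(d - 1)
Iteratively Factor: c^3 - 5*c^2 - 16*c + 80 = (c + 4)*(c^2 - 9*c + 20) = (c - 4)*(c + 4)*(c - 5)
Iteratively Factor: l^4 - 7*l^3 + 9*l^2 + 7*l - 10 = (l + 1)*(l^3 - 8*l^2 + 17*l - 10) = (l - 5)*(l + 1)*(l^2 - 3*l + 2) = (l - 5)*(l - 1)*(l + 1)*(l - 2)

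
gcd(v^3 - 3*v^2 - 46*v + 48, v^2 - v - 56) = v - 8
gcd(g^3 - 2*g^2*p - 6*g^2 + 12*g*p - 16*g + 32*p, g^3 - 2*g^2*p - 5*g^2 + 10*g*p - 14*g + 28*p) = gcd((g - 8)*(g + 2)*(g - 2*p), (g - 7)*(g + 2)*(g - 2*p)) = -g^2 + 2*g*p - 2*g + 4*p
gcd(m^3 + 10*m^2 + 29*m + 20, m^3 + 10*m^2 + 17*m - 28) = m + 4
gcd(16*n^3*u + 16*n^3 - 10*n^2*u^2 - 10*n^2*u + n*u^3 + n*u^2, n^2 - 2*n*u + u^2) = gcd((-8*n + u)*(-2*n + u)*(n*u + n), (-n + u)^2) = 1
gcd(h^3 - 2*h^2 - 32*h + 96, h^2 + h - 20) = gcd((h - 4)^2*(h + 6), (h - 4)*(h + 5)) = h - 4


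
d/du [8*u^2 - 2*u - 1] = 16*u - 2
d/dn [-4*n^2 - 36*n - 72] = -8*n - 36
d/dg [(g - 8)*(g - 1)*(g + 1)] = 3*g^2 - 16*g - 1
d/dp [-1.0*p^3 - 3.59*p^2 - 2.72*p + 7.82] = -3.0*p^2 - 7.18*p - 2.72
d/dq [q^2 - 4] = 2*q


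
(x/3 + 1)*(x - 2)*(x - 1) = x^3/3 - 7*x/3 + 2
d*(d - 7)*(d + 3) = d^3 - 4*d^2 - 21*d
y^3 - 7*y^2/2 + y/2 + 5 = (y - 5/2)*(y - 2)*(y + 1)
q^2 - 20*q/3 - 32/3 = (q - 8)*(q + 4/3)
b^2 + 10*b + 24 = (b + 4)*(b + 6)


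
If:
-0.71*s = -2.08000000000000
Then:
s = 2.93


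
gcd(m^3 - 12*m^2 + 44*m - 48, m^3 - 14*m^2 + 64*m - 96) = m^2 - 10*m + 24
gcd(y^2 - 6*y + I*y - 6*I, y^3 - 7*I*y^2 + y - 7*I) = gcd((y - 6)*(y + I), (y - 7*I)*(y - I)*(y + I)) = y + I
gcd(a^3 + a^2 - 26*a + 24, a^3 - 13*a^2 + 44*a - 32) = a^2 - 5*a + 4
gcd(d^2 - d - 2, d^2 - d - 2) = d^2 - d - 2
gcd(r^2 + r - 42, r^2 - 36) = r - 6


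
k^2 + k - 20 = (k - 4)*(k + 5)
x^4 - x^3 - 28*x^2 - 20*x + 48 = (x - 6)*(x - 1)*(x + 2)*(x + 4)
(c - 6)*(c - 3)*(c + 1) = c^3 - 8*c^2 + 9*c + 18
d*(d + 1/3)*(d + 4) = d^3 + 13*d^2/3 + 4*d/3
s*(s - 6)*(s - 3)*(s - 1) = s^4 - 10*s^3 + 27*s^2 - 18*s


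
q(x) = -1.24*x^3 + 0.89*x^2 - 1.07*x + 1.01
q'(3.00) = -29.21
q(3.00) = -27.67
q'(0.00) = -1.07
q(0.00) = 1.01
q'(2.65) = -22.48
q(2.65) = -18.65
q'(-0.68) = -4.00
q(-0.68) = 2.54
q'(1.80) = -9.92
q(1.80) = -5.26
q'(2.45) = -19.04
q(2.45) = -14.50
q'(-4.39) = -80.58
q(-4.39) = 127.77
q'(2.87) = -26.60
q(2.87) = -24.04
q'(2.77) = -24.68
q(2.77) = -21.48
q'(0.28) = -0.86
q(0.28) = 0.75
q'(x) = -3.72*x^2 + 1.78*x - 1.07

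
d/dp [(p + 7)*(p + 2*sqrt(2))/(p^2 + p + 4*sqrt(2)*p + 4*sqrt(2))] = (-(p + 7)*(p + 2*sqrt(2))*(2*p + 1 + 4*sqrt(2)) + (2*p + 2*sqrt(2) + 7)*(p^2 + p + 4*sqrt(2)*p + 4*sqrt(2)))/(p^2 + p + 4*sqrt(2)*p + 4*sqrt(2))^2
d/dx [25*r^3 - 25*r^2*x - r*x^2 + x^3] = -25*r^2 - 2*r*x + 3*x^2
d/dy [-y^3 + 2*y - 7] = 2 - 3*y^2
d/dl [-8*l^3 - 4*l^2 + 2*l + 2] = -24*l^2 - 8*l + 2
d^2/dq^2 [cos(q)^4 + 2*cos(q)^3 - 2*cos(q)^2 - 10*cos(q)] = -16*sin(q)^4 + 12*sin(q)^2 + 17*cos(q)/2 - 9*cos(3*q)/2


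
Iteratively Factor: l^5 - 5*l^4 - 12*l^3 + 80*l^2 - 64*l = (l)*(l^4 - 5*l^3 - 12*l^2 + 80*l - 64) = l*(l - 1)*(l^3 - 4*l^2 - 16*l + 64) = l*(l - 1)*(l + 4)*(l^2 - 8*l + 16) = l*(l - 4)*(l - 1)*(l + 4)*(l - 4)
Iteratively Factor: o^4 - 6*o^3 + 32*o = (o - 4)*(o^3 - 2*o^2 - 8*o) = (o - 4)*(o + 2)*(o^2 - 4*o) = (o - 4)^2*(o + 2)*(o)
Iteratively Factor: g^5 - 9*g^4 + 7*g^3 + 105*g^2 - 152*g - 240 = (g - 4)*(g^4 - 5*g^3 - 13*g^2 + 53*g + 60) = (g - 4)*(g + 3)*(g^3 - 8*g^2 + 11*g + 20) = (g - 5)*(g - 4)*(g + 3)*(g^2 - 3*g - 4) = (g - 5)*(g - 4)*(g + 1)*(g + 3)*(g - 4)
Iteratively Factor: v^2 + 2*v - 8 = (v + 4)*(v - 2)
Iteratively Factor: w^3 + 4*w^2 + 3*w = (w + 3)*(w^2 + w) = w*(w + 3)*(w + 1)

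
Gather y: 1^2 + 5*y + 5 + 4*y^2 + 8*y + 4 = 4*y^2 + 13*y + 10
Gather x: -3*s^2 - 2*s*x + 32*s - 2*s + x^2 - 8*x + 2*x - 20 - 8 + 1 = -3*s^2 + 30*s + x^2 + x*(-2*s - 6) - 27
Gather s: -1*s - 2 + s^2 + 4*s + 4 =s^2 + 3*s + 2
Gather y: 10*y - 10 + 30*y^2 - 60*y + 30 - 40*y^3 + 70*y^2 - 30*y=-40*y^3 + 100*y^2 - 80*y + 20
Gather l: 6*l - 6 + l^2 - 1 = l^2 + 6*l - 7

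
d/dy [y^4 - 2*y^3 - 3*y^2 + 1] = 2*y*(2*y^2 - 3*y - 3)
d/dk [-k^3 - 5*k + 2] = -3*k^2 - 5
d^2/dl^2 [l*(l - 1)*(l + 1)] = 6*l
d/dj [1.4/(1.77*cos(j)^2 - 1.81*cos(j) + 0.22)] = (4.956*cos(j) - 2.534)*sin(j)/(1.77*cos(j)^2 - 1.81*cos(j) + 0.22)^2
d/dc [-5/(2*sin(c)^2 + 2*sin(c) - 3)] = 10*(sin(2*c) + cos(c))/(2*sin(c) - cos(2*c) - 2)^2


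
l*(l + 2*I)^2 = l^3 + 4*I*l^2 - 4*l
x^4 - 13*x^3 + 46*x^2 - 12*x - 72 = (x - 6)^2*(x - 2)*(x + 1)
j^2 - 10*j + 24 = (j - 6)*(j - 4)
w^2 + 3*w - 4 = (w - 1)*(w + 4)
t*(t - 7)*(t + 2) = t^3 - 5*t^2 - 14*t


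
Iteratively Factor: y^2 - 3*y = (y)*(y - 3)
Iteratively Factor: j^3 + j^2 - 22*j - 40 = (j + 4)*(j^2 - 3*j - 10) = (j + 2)*(j + 4)*(j - 5)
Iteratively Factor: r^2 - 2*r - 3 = (r + 1)*(r - 3)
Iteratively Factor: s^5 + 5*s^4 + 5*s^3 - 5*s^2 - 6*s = (s + 2)*(s^4 + 3*s^3 - s^2 - 3*s) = (s - 1)*(s + 2)*(s^3 + 4*s^2 + 3*s) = (s - 1)*(s + 1)*(s + 2)*(s^2 + 3*s) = s*(s - 1)*(s + 1)*(s + 2)*(s + 3)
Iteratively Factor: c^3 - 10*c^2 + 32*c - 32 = (c - 4)*(c^2 - 6*c + 8) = (c - 4)*(c - 2)*(c - 4)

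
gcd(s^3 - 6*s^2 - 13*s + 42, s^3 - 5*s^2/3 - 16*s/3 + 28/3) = s - 2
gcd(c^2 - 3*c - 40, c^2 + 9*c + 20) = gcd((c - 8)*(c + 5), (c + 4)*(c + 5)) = c + 5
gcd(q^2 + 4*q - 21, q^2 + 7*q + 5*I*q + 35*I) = q + 7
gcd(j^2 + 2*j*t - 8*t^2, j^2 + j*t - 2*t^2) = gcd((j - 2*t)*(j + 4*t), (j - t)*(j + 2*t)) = 1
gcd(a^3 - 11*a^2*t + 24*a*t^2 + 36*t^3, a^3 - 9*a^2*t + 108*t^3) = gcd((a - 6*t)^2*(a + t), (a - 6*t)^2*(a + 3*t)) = a^2 - 12*a*t + 36*t^2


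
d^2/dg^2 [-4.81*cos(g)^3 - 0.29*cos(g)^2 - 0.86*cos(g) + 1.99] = 4.4675*cos(g) + 0.58*cos(2*g) + 10.8225*cos(3*g)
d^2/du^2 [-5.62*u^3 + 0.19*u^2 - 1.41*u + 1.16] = 0.38 - 33.72*u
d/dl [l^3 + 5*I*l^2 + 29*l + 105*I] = 3*l^2 + 10*I*l + 29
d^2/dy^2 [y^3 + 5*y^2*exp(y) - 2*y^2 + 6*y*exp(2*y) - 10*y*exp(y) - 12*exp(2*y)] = 5*y^2*exp(y) + 24*y*exp(2*y) + 10*y*exp(y) + 6*y - 24*exp(2*y) - 10*exp(y) - 4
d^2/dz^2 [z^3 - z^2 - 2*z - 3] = 6*z - 2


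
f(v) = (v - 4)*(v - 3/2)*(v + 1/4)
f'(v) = (v - 4)*(v - 3/2) + (v - 4)*(v + 1/4) + (v - 3/2)*(v + 1/4)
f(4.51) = 7.31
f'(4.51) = 18.29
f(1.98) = -2.16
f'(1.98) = -4.40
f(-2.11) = -41.03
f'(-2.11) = 40.14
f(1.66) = -0.72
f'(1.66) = -4.54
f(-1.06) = -10.49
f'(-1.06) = 19.13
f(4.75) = 12.19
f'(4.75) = 22.44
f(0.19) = 2.20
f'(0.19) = 2.74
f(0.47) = 2.62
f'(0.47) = 0.35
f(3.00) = -4.88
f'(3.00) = 0.12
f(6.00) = 56.25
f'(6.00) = 49.62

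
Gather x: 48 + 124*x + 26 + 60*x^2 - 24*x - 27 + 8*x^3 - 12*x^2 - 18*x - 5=8*x^3 + 48*x^2 + 82*x + 42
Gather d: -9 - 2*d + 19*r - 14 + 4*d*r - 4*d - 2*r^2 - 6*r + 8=d*(4*r - 6) - 2*r^2 + 13*r - 15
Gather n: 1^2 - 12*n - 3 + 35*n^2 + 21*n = 35*n^2 + 9*n - 2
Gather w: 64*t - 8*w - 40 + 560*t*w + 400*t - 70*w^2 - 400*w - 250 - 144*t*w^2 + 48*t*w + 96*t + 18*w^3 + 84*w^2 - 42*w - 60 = 560*t + 18*w^3 + w^2*(14 - 144*t) + w*(608*t - 450) - 350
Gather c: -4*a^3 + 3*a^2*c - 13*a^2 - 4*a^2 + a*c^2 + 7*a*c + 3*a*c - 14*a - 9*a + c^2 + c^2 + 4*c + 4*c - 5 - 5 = -4*a^3 - 17*a^2 - 23*a + c^2*(a + 2) + c*(3*a^2 + 10*a + 8) - 10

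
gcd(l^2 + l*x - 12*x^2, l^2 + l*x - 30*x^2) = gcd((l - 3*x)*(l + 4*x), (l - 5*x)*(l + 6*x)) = 1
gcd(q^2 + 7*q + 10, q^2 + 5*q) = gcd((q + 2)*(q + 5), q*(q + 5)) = q + 5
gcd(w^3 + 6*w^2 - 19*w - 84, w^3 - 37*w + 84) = w^2 + 3*w - 28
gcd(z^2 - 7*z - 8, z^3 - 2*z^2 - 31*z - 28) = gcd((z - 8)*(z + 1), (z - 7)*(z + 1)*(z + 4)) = z + 1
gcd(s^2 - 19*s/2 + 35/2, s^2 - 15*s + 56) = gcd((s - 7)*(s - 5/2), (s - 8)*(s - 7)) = s - 7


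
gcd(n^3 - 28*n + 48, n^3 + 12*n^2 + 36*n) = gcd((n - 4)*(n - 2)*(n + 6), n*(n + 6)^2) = n + 6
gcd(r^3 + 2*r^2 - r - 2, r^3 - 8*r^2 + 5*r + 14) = r + 1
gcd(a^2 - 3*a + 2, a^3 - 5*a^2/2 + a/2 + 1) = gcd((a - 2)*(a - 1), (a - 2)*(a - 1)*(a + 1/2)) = a^2 - 3*a + 2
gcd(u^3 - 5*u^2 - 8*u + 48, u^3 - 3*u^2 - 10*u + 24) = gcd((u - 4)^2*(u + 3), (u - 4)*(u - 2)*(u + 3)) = u^2 - u - 12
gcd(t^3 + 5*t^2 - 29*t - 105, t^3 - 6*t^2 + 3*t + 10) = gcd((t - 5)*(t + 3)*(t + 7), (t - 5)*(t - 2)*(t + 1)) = t - 5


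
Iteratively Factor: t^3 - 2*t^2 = (t)*(t^2 - 2*t) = t^2*(t - 2)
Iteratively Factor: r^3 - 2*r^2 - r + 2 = (r - 2)*(r^2 - 1) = (r - 2)*(r + 1)*(r - 1)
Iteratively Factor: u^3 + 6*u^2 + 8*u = (u + 4)*(u^2 + 2*u) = u*(u + 4)*(u + 2)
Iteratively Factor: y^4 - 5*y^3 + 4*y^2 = (y - 1)*(y^3 - 4*y^2) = (y - 4)*(y - 1)*(y^2) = y*(y - 4)*(y - 1)*(y)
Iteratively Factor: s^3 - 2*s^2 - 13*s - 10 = (s - 5)*(s^2 + 3*s + 2) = (s - 5)*(s + 1)*(s + 2)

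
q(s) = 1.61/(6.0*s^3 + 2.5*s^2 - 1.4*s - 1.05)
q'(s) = 1.61*(-18.0*s^2 - 5.0*s + 1.4)/(6.0*s^3 + 2.5*s^2 - 1.4*s - 1.05)^2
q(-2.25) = -0.03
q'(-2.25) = -0.04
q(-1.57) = -0.10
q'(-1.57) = -0.22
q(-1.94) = -0.05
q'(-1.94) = -0.09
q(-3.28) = -0.01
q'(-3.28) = -0.01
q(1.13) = 0.17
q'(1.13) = -0.52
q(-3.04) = -0.01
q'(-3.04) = -0.01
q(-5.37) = -0.00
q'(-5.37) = -0.00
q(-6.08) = -0.00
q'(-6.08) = -0.00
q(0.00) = -1.53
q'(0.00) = 2.04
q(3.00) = 0.01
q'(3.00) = -0.01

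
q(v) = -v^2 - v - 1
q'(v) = -2*v - 1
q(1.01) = -3.03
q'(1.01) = -3.02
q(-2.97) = -6.85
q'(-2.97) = 4.94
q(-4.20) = -14.44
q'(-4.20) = 7.40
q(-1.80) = -2.44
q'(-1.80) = 2.60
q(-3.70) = -10.99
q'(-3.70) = 6.40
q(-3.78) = -11.51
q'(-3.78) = 6.56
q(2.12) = -7.61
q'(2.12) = -5.24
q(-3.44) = -9.39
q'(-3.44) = 5.88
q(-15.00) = -211.00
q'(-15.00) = 29.00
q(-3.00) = -7.00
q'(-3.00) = 5.00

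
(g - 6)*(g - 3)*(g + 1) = g^3 - 8*g^2 + 9*g + 18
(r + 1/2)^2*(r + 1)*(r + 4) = r^4 + 6*r^3 + 37*r^2/4 + 21*r/4 + 1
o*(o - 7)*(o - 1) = o^3 - 8*o^2 + 7*o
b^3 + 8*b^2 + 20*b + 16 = (b + 2)^2*(b + 4)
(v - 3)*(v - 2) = v^2 - 5*v + 6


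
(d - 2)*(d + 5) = d^2 + 3*d - 10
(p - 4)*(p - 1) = p^2 - 5*p + 4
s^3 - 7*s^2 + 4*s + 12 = (s - 6)*(s - 2)*(s + 1)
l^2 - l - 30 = (l - 6)*(l + 5)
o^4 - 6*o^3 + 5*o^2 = o^2*(o - 5)*(o - 1)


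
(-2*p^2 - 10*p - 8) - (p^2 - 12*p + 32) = -3*p^2 + 2*p - 40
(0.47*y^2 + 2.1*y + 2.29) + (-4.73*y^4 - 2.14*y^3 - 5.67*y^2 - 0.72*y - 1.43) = -4.73*y^4 - 2.14*y^3 - 5.2*y^2 + 1.38*y + 0.86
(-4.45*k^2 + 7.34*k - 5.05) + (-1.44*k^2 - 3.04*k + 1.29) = -5.89*k^2 + 4.3*k - 3.76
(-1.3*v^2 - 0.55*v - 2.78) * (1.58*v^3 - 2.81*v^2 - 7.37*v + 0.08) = -2.054*v^5 + 2.784*v^4 + 6.7341*v^3 + 11.7613*v^2 + 20.4446*v - 0.2224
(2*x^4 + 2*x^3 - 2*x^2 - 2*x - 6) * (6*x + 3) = 12*x^5 + 18*x^4 - 6*x^3 - 18*x^2 - 42*x - 18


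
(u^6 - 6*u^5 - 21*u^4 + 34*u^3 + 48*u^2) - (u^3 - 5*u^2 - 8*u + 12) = u^6 - 6*u^5 - 21*u^4 + 33*u^3 + 53*u^2 + 8*u - 12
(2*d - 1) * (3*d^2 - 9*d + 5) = 6*d^3 - 21*d^2 + 19*d - 5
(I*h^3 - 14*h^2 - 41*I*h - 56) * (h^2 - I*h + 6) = I*h^5 - 13*h^4 - 21*I*h^3 - 181*h^2 - 190*I*h - 336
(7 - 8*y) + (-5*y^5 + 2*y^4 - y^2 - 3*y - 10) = -5*y^5 + 2*y^4 - y^2 - 11*y - 3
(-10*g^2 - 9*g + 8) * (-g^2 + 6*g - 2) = 10*g^4 - 51*g^3 - 42*g^2 + 66*g - 16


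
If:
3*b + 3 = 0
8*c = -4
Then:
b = -1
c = -1/2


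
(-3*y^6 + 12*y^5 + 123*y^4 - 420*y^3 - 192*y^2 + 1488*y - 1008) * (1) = -3*y^6 + 12*y^5 + 123*y^4 - 420*y^3 - 192*y^2 + 1488*y - 1008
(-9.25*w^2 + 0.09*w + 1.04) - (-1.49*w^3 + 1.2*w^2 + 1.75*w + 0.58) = 1.49*w^3 - 10.45*w^2 - 1.66*w + 0.46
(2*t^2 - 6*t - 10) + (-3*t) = 2*t^2 - 9*t - 10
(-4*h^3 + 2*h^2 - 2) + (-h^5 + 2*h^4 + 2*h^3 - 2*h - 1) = -h^5 + 2*h^4 - 2*h^3 + 2*h^2 - 2*h - 3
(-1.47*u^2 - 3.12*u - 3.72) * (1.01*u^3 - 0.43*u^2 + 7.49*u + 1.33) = -1.4847*u^5 - 2.5191*u^4 - 13.4259*u^3 - 23.7243*u^2 - 32.0124*u - 4.9476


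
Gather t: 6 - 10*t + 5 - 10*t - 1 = 10 - 20*t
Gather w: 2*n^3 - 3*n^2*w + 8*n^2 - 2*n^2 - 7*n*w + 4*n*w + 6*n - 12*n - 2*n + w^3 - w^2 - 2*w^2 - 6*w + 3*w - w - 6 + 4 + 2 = 2*n^3 + 6*n^2 - 8*n + w^3 - 3*w^2 + w*(-3*n^2 - 3*n - 4)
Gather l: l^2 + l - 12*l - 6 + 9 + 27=l^2 - 11*l + 30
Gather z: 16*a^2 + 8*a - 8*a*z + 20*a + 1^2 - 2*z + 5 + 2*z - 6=16*a^2 - 8*a*z + 28*a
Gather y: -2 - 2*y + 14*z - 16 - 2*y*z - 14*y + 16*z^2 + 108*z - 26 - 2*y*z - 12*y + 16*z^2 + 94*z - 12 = y*(-4*z - 28) + 32*z^2 + 216*z - 56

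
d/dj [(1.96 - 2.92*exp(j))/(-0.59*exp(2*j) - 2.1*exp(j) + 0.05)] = (-1.7228*exp(2*j) + 2.3128*exp(j) + 3.97)*exp(j)/(0.3481*exp(4*j) + 2.478*exp(3*j) + 4.351*exp(2*j) - 0.21*exp(j) + 0.0025)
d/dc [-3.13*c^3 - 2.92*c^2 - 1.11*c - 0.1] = -9.39*c^2 - 5.84*c - 1.11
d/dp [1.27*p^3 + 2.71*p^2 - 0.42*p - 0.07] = 3.81*p^2 + 5.42*p - 0.42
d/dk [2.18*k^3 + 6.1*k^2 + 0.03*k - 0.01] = 6.54*k^2 + 12.2*k + 0.03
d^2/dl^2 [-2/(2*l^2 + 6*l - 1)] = 8*(2*l^2 + 6*l - 2*(2*l + 3)^2 - 1)/(2*l^2 + 6*l - 1)^3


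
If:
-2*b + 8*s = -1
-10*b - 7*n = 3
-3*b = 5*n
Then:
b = -15/29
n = 9/29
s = -59/232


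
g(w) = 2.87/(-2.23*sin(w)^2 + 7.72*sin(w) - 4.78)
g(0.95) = 119.09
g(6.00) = -0.40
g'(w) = 2.87*(4.46*sin(w)*cos(w) - 7.72*cos(w))/(-2.23*sin(w)^2 + 7.72*sin(w) - 4.78)^2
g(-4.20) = 11.27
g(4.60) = -0.20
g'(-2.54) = 0.25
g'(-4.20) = 83.22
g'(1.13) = -31.59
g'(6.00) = -0.49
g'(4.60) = 0.02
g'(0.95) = -11762.34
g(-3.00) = -0.49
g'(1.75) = 3.95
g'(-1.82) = 0.04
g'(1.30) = -7.59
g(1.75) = 4.37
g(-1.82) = -0.20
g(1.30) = 4.88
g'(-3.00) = 0.68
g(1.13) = 7.59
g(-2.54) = -0.29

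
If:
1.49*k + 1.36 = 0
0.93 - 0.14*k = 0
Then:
No Solution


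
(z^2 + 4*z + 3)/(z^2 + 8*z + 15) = (z + 1)/(z + 5)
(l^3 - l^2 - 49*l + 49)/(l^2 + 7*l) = l - 8 + 7/l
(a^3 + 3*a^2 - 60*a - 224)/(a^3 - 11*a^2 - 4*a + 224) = (a + 7)/(a - 7)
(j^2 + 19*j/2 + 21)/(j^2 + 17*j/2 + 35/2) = (j + 6)/(j + 5)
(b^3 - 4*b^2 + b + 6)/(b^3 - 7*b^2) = (b^3 - 4*b^2 + b + 6)/(b^2*(b - 7))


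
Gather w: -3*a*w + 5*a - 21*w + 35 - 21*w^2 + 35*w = 5*a - 21*w^2 + w*(14 - 3*a) + 35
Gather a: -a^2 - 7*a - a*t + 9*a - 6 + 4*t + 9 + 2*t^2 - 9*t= -a^2 + a*(2 - t) + 2*t^2 - 5*t + 3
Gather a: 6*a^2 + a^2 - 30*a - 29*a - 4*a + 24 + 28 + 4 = 7*a^2 - 63*a + 56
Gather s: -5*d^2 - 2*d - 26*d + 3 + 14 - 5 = -5*d^2 - 28*d + 12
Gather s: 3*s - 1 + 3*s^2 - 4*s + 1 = 3*s^2 - s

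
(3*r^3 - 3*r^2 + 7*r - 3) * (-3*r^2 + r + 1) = -9*r^5 + 12*r^4 - 21*r^3 + 13*r^2 + 4*r - 3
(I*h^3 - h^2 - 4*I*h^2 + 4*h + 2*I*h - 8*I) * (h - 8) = I*h^4 - h^3 - 12*I*h^3 + 12*h^2 + 34*I*h^2 - 32*h - 24*I*h + 64*I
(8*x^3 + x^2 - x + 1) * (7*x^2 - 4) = 56*x^5 + 7*x^4 - 39*x^3 + 3*x^2 + 4*x - 4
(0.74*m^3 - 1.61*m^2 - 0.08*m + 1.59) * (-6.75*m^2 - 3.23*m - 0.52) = -4.995*m^5 + 8.4773*m^4 + 5.3555*m^3 - 9.6369*m^2 - 5.0941*m - 0.8268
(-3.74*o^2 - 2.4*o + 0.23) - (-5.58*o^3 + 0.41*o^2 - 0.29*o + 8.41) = 5.58*o^3 - 4.15*o^2 - 2.11*o - 8.18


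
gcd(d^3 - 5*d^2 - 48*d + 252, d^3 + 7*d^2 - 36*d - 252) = d^2 + d - 42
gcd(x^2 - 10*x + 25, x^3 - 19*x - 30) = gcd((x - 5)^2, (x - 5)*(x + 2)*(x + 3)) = x - 5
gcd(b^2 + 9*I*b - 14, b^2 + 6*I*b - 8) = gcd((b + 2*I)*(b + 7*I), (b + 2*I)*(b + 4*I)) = b + 2*I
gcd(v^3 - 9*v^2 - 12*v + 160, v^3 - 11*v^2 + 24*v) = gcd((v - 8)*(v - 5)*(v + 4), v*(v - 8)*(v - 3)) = v - 8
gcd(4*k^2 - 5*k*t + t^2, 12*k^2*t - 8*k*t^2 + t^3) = 1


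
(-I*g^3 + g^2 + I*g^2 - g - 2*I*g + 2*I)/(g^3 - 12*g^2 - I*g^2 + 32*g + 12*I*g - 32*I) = (-I*g^2 + g*(2 + I) - 2)/(g^2 - 12*g + 32)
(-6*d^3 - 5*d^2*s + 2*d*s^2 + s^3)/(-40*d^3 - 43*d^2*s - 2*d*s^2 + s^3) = (-6*d^2 + d*s + s^2)/(-40*d^2 - 3*d*s + s^2)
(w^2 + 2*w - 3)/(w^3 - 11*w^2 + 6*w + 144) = (w - 1)/(w^2 - 14*w + 48)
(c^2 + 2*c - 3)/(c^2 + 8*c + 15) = (c - 1)/(c + 5)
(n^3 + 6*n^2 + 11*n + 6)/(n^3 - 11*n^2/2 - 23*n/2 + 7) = 2*(n^2 + 4*n + 3)/(2*n^2 - 15*n + 7)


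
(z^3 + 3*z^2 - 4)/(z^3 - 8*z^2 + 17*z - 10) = (z^2 + 4*z + 4)/(z^2 - 7*z + 10)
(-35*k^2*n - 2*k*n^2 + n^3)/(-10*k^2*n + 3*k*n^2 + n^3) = (7*k - n)/(2*k - n)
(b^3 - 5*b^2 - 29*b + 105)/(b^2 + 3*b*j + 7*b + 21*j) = (b^3 - 5*b^2 - 29*b + 105)/(b^2 + 3*b*j + 7*b + 21*j)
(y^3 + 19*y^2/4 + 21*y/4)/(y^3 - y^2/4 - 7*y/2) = (y + 3)/(y - 2)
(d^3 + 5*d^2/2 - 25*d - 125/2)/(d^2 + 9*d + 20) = (2*d^2 - 5*d - 25)/(2*(d + 4))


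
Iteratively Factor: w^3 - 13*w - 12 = (w + 3)*(w^2 - 3*w - 4) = (w - 4)*(w + 3)*(w + 1)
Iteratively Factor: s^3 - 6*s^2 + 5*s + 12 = (s - 4)*(s^2 - 2*s - 3) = (s - 4)*(s - 3)*(s + 1)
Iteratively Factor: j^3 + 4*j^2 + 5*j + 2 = (j + 2)*(j^2 + 2*j + 1) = (j + 1)*(j + 2)*(j + 1)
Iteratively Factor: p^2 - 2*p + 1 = (p - 1)*(p - 1)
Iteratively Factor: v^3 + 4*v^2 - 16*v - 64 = (v + 4)*(v^2 - 16) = (v + 4)^2*(v - 4)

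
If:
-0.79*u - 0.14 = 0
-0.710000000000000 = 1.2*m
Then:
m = -0.59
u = -0.18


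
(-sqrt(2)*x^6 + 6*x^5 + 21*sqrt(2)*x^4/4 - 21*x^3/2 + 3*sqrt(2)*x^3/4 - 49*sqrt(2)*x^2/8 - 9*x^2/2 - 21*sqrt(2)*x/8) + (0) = -sqrt(2)*x^6 + 6*x^5 + 21*sqrt(2)*x^4/4 - 21*x^3/2 + 3*sqrt(2)*x^3/4 - 49*sqrt(2)*x^2/8 - 9*x^2/2 - 21*sqrt(2)*x/8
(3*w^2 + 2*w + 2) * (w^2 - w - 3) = 3*w^4 - w^3 - 9*w^2 - 8*w - 6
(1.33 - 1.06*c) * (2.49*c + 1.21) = -2.6394*c^2 + 2.0291*c + 1.6093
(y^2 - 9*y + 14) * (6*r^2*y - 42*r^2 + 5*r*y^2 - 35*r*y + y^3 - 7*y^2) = 6*r^2*y^3 - 96*r^2*y^2 + 462*r^2*y - 588*r^2 + 5*r*y^4 - 80*r*y^3 + 385*r*y^2 - 490*r*y + y^5 - 16*y^4 + 77*y^3 - 98*y^2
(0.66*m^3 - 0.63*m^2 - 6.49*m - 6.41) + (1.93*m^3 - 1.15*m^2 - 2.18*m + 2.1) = 2.59*m^3 - 1.78*m^2 - 8.67*m - 4.31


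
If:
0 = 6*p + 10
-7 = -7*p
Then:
No Solution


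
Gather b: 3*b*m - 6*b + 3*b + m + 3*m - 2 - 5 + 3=b*(3*m - 3) + 4*m - 4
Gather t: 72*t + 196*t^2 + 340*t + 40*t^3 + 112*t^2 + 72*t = 40*t^3 + 308*t^2 + 484*t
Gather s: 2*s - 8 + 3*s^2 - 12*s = 3*s^2 - 10*s - 8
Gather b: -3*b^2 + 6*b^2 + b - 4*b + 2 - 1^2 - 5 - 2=3*b^2 - 3*b - 6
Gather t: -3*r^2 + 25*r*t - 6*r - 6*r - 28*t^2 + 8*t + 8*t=-3*r^2 - 12*r - 28*t^2 + t*(25*r + 16)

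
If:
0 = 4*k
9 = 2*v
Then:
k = 0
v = 9/2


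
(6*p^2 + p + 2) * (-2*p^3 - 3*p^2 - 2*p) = -12*p^5 - 20*p^4 - 19*p^3 - 8*p^2 - 4*p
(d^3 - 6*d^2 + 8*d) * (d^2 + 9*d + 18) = d^5 + 3*d^4 - 28*d^3 - 36*d^2 + 144*d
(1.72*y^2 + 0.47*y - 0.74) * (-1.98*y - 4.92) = -3.4056*y^3 - 9.393*y^2 - 0.8472*y + 3.6408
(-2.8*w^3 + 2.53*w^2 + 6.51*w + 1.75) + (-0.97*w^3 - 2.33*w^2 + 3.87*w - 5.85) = -3.77*w^3 + 0.2*w^2 + 10.38*w - 4.1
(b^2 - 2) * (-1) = 2 - b^2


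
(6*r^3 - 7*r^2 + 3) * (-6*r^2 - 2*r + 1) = -36*r^5 + 30*r^4 + 20*r^3 - 25*r^2 - 6*r + 3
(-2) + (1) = -1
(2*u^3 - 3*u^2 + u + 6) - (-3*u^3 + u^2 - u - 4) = 5*u^3 - 4*u^2 + 2*u + 10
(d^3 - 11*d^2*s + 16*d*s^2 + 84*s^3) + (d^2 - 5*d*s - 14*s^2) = d^3 - 11*d^2*s + d^2 + 16*d*s^2 - 5*d*s + 84*s^3 - 14*s^2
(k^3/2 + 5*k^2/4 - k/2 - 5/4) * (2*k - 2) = k^4 + 3*k^3/2 - 7*k^2/2 - 3*k/2 + 5/2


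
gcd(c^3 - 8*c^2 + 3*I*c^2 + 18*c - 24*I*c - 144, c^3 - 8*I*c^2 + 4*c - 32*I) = 1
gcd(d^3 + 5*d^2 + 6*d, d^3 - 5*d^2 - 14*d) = d^2 + 2*d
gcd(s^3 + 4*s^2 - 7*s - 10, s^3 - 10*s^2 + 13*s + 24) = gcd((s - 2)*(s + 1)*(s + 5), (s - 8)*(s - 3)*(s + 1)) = s + 1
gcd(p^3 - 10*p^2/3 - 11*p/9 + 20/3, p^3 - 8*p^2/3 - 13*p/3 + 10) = p^2 - 14*p/3 + 5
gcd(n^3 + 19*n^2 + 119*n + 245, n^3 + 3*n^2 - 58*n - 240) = n + 5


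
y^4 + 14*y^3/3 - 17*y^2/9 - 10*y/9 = y*(y - 2/3)*(y + 1/3)*(y + 5)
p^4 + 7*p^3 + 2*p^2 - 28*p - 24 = (p - 2)*(p + 1)*(p + 2)*(p + 6)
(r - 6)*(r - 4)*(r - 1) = r^3 - 11*r^2 + 34*r - 24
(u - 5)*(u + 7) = u^2 + 2*u - 35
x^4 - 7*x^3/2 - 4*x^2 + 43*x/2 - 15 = (x - 3)*(x - 2)*(x - 1)*(x + 5/2)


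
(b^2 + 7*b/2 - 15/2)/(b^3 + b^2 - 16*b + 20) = (b - 3/2)/(b^2 - 4*b + 4)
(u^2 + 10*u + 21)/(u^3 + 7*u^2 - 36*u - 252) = (u + 3)/(u^2 - 36)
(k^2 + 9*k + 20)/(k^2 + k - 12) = (k + 5)/(k - 3)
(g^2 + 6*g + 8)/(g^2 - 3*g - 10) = (g + 4)/(g - 5)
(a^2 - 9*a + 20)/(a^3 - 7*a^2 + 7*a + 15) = (a - 4)/(a^2 - 2*a - 3)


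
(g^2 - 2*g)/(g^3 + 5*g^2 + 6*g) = (g - 2)/(g^2 + 5*g + 6)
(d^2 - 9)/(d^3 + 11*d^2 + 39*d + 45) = (d - 3)/(d^2 + 8*d + 15)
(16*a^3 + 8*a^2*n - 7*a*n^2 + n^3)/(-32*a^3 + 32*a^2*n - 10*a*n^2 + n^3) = (-a - n)/(2*a - n)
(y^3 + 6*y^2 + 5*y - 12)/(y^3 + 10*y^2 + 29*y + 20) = (y^2 + 2*y - 3)/(y^2 + 6*y + 5)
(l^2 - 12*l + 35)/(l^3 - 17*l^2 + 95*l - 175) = 1/(l - 5)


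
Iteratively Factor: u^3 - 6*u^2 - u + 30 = (u - 3)*(u^2 - 3*u - 10) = (u - 3)*(u + 2)*(u - 5)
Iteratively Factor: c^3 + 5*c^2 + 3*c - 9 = (c + 3)*(c^2 + 2*c - 3) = (c + 3)^2*(c - 1)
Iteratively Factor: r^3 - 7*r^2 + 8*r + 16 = (r + 1)*(r^2 - 8*r + 16) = (r - 4)*(r + 1)*(r - 4)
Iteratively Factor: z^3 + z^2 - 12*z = (z)*(z^2 + z - 12) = z*(z - 3)*(z + 4)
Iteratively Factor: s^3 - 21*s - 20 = (s - 5)*(s^2 + 5*s + 4) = (s - 5)*(s + 4)*(s + 1)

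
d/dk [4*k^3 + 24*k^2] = 12*k*(k + 4)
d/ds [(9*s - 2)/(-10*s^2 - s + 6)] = (-90*s^2 - 9*s + (9*s - 2)*(20*s + 1) + 54)/(10*s^2 + s - 6)^2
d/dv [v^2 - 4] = 2*v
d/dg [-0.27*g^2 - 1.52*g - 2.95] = -0.54*g - 1.52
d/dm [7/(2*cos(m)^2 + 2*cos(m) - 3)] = 14*(sin(m) + sin(2*m))/(2*cos(m) + cos(2*m) - 2)^2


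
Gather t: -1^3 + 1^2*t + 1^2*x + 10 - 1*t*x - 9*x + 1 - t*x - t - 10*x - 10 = -2*t*x - 18*x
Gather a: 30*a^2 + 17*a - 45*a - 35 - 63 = 30*a^2 - 28*a - 98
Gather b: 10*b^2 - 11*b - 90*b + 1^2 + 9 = 10*b^2 - 101*b + 10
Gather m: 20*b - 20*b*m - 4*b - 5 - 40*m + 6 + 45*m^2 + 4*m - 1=16*b + 45*m^2 + m*(-20*b - 36)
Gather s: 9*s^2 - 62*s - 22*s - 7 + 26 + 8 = 9*s^2 - 84*s + 27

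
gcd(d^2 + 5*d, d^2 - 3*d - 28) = 1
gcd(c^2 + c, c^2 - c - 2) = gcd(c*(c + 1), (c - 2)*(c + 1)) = c + 1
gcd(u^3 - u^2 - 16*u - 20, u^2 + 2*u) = u + 2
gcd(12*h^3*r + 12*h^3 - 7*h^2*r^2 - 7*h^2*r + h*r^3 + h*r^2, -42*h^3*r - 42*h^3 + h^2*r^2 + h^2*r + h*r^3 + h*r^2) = h*r + h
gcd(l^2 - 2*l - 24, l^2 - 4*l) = 1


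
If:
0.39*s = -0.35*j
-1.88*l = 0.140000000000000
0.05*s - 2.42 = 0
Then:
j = -53.93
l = -0.07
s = 48.40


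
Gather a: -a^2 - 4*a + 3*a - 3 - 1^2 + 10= -a^2 - a + 6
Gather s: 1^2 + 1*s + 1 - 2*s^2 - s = 2 - 2*s^2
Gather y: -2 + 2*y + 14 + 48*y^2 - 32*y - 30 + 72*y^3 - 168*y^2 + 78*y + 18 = 72*y^3 - 120*y^2 + 48*y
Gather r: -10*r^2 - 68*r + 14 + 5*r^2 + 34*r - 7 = -5*r^2 - 34*r + 7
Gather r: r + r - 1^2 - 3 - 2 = 2*r - 6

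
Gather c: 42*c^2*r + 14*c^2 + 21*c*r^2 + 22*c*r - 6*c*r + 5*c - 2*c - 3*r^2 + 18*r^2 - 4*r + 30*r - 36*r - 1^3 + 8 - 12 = c^2*(42*r + 14) + c*(21*r^2 + 16*r + 3) + 15*r^2 - 10*r - 5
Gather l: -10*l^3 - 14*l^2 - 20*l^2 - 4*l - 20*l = -10*l^3 - 34*l^2 - 24*l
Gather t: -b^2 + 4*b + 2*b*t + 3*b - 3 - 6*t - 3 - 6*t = -b^2 + 7*b + t*(2*b - 12) - 6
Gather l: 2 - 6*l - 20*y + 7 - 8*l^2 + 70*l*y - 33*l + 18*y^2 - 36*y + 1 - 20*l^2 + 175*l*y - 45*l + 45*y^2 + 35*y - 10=-28*l^2 + l*(245*y - 84) + 63*y^2 - 21*y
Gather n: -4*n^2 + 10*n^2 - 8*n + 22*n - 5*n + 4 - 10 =6*n^2 + 9*n - 6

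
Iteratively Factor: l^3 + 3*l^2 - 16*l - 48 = (l - 4)*(l^2 + 7*l + 12) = (l - 4)*(l + 3)*(l + 4)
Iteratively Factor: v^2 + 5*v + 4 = (v + 4)*(v + 1)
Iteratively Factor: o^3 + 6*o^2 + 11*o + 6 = (o + 1)*(o^2 + 5*o + 6) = (o + 1)*(o + 2)*(o + 3)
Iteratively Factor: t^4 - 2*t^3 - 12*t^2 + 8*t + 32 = (t - 2)*(t^3 - 12*t - 16) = (t - 2)*(t + 2)*(t^2 - 2*t - 8) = (t - 2)*(t + 2)^2*(t - 4)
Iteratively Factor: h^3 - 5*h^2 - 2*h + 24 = (h + 2)*(h^2 - 7*h + 12) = (h - 4)*(h + 2)*(h - 3)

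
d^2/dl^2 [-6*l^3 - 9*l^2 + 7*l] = -36*l - 18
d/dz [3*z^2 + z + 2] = 6*z + 1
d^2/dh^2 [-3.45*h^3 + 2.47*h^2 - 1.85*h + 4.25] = 4.94 - 20.7*h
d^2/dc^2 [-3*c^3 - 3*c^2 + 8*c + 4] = -18*c - 6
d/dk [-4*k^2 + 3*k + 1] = 3 - 8*k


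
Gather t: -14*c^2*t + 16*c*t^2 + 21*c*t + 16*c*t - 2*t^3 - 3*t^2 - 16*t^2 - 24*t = -2*t^3 + t^2*(16*c - 19) + t*(-14*c^2 + 37*c - 24)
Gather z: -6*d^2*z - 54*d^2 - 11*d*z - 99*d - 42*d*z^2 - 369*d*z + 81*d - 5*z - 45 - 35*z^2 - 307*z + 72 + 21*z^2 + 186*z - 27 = -54*d^2 - 18*d + z^2*(-42*d - 14) + z*(-6*d^2 - 380*d - 126)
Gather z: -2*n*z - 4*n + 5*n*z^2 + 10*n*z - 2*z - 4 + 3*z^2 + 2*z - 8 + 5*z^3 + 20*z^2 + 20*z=-4*n + 5*z^3 + z^2*(5*n + 23) + z*(8*n + 20) - 12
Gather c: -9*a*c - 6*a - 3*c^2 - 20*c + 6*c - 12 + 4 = -6*a - 3*c^2 + c*(-9*a - 14) - 8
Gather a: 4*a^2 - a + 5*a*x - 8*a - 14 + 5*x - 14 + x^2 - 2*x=4*a^2 + a*(5*x - 9) + x^2 + 3*x - 28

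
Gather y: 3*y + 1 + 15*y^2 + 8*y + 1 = 15*y^2 + 11*y + 2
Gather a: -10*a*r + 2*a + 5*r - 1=a*(2 - 10*r) + 5*r - 1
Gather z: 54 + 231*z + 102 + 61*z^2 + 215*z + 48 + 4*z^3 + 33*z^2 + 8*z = 4*z^3 + 94*z^2 + 454*z + 204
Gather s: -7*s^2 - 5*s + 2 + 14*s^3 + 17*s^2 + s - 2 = 14*s^3 + 10*s^2 - 4*s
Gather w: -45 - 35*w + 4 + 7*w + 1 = -28*w - 40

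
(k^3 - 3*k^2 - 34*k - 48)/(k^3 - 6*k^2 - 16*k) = (k + 3)/k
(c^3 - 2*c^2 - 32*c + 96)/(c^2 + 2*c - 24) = c - 4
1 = 1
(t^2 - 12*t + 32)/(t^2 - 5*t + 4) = (t - 8)/(t - 1)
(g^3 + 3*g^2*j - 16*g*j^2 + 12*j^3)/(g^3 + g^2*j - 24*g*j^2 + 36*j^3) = (g - j)/(g - 3*j)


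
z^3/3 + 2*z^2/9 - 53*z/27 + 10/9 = (z/3 + 1)*(z - 5/3)*(z - 2/3)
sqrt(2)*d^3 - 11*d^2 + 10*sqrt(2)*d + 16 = (d - 4*sqrt(2))*(d - 2*sqrt(2))*(sqrt(2)*d + 1)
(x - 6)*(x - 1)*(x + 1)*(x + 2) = x^4 - 4*x^3 - 13*x^2 + 4*x + 12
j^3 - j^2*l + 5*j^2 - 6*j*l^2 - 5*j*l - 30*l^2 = (j + 5)*(j - 3*l)*(j + 2*l)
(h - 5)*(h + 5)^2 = h^3 + 5*h^2 - 25*h - 125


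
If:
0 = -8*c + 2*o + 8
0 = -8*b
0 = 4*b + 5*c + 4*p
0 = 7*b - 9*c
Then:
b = 0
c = 0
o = -4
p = 0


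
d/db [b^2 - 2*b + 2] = 2*b - 2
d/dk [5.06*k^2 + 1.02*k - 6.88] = 10.12*k + 1.02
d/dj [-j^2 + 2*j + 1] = 2 - 2*j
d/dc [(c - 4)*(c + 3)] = 2*c - 1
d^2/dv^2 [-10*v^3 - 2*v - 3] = -60*v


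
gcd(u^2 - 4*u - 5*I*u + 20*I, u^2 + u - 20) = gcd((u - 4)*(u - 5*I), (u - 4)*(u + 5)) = u - 4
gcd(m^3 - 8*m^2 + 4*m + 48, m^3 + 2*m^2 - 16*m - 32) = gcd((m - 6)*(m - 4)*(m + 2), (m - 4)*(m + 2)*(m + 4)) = m^2 - 2*m - 8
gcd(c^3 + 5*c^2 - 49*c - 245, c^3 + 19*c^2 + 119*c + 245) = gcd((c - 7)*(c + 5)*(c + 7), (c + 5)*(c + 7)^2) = c^2 + 12*c + 35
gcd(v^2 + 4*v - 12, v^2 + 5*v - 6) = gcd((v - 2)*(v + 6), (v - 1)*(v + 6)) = v + 6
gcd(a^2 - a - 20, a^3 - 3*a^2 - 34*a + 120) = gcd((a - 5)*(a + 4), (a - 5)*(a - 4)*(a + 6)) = a - 5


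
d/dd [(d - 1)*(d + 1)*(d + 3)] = 3*d^2 + 6*d - 1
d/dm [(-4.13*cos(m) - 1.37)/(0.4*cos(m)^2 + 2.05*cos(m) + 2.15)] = (-1.652*cos(m)^2 - 1.096*cos(m) + 6.071)*sin(m)/(0.16*cos(m)^4 + 1.64*cos(m)^3 + 5.9225*cos(m)^2 + 8.815*cos(m) + 4.6225)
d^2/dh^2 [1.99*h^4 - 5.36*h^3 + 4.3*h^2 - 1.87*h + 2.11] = 23.88*h^2 - 32.16*h + 8.6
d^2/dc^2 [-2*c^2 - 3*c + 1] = -4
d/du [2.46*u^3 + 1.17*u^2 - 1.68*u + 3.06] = 7.38*u^2 + 2.34*u - 1.68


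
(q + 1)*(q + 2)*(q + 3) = q^3 + 6*q^2 + 11*q + 6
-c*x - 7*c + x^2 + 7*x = (-c + x)*(x + 7)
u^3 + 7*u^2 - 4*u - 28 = (u - 2)*(u + 2)*(u + 7)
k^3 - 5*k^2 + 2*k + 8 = (k - 4)*(k - 2)*(k + 1)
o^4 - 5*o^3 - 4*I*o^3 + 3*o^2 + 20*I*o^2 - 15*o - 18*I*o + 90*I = (o - 5)*(o - 3*I)^2*(o + 2*I)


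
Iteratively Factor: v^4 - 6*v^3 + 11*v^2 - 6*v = (v - 2)*(v^3 - 4*v^2 + 3*v) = (v - 3)*(v - 2)*(v^2 - v) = v*(v - 3)*(v - 2)*(v - 1)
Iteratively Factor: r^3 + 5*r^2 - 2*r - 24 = (r + 3)*(r^2 + 2*r - 8) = (r + 3)*(r + 4)*(r - 2)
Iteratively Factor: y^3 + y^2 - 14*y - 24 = (y - 4)*(y^2 + 5*y + 6) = (y - 4)*(y + 2)*(y + 3)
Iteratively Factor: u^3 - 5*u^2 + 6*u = (u)*(u^2 - 5*u + 6) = u*(u - 3)*(u - 2)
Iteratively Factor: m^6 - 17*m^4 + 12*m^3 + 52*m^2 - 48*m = (m - 1)*(m^5 + m^4 - 16*m^3 - 4*m^2 + 48*m) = (m - 1)*(m + 2)*(m^4 - m^3 - 14*m^2 + 24*m) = m*(m - 1)*(m + 2)*(m^3 - m^2 - 14*m + 24) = m*(m - 3)*(m - 1)*(m + 2)*(m^2 + 2*m - 8) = m*(m - 3)*(m - 1)*(m + 2)*(m + 4)*(m - 2)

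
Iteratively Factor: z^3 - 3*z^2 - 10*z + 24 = (z + 3)*(z^2 - 6*z + 8) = (z - 2)*(z + 3)*(z - 4)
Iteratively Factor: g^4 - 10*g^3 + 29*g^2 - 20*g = (g - 5)*(g^3 - 5*g^2 + 4*g) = (g - 5)*(g - 1)*(g^2 - 4*g) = (g - 5)*(g - 4)*(g - 1)*(g)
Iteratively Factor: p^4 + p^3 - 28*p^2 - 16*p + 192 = (p - 3)*(p^3 + 4*p^2 - 16*p - 64) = (p - 3)*(p + 4)*(p^2 - 16) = (p - 3)*(p + 4)^2*(p - 4)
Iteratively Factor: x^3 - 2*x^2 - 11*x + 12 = (x - 4)*(x^2 + 2*x - 3) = (x - 4)*(x + 3)*(x - 1)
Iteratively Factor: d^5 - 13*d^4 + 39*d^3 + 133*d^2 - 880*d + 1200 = (d + 4)*(d^4 - 17*d^3 + 107*d^2 - 295*d + 300) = (d - 5)*(d + 4)*(d^3 - 12*d^2 + 47*d - 60) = (d - 5)*(d - 3)*(d + 4)*(d^2 - 9*d + 20) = (d - 5)^2*(d - 3)*(d + 4)*(d - 4)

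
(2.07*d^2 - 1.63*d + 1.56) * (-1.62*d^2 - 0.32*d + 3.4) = -3.3534*d^4 + 1.9782*d^3 + 5.0324*d^2 - 6.0412*d + 5.304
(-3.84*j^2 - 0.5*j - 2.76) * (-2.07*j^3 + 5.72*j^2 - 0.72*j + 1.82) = 7.9488*j^5 - 20.9298*j^4 + 5.618*j^3 - 22.416*j^2 + 1.0772*j - 5.0232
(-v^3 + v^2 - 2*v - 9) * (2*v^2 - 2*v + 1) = -2*v^5 + 4*v^4 - 7*v^3 - 13*v^2 + 16*v - 9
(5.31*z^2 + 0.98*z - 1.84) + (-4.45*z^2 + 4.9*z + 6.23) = 0.859999999999999*z^2 + 5.88*z + 4.39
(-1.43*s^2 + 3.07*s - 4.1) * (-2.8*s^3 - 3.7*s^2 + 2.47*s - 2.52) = 4.004*s^5 - 3.305*s^4 - 3.4111*s^3 + 26.3565*s^2 - 17.8634*s + 10.332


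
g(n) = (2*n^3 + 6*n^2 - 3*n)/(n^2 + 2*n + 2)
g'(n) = (-2*n - 2)*(2*n^3 + 6*n^2 - 3*n)/(n^2 + 2*n + 2)^2 + (6*n^2 + 12*n - 3)/(n^2 + 2*n + 2)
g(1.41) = 1.95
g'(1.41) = 2.41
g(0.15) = -0.13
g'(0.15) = -0.33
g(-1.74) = 8.30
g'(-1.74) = 4.25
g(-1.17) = 8.28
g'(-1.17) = -5.84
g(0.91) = 0.81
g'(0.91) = 2.11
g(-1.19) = 8.39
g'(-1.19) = -5.40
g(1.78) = 2.86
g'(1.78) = 2.46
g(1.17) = 1.38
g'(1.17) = 2.32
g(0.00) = 0.00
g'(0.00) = -1.50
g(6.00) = 12.60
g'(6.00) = 2.17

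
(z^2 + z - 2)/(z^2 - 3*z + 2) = (z + 2)/(z - 2)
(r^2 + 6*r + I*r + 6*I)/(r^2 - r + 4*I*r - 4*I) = (r^2 + r*(6 + I) + 6*I)/(r^2 + r*(-1 + 4*I) - 4*I)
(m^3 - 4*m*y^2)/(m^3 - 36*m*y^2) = (m^2 - 4*y^2)/(m^2 - 36*y^2)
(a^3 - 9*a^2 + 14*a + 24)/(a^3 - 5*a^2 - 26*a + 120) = (a + 1)/(a + 5)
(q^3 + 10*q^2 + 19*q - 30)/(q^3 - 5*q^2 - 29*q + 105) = (q^2 + 5*q - 6)/(q^2 - 10*q + 21)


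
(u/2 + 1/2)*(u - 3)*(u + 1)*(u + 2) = u^4/2 + u^3/2 - 7*u^2/2 - 13*u/2 - 3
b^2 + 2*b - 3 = (b - 1)*(b + 3)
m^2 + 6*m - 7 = (m - 1)*(m + 7)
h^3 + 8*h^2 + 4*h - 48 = (h - 2)*(h + 4)*(h + 6)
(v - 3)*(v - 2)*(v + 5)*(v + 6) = v^4 + 6*v^3 - 19*v^2 - 84*v + 180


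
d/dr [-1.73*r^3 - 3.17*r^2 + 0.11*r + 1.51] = -5.19*r^2 - 6.34*r + 0.11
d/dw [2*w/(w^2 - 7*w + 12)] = 2*(12 - w^2)/(w^4 - 14*w^3 + 73*w^2 - 168*w + 144)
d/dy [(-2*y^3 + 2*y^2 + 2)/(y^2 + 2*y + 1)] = 2*(-y^3 - 3*y^2 + 2*y - 2)/(y^3 + 3*y^2 + 3*y + 1)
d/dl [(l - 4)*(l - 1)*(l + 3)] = 3*l^2 - 4*l - 11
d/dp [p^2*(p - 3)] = 3*p*(p - 2)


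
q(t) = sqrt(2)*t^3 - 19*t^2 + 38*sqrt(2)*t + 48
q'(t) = 3*sqrt(2)*t^2 - 38*t + 38*sqrt(2)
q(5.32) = 9.09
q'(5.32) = -28.34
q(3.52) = 63.43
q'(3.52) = -27.45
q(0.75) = 78.21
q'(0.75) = 27.63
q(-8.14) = -2411.14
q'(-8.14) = 644.18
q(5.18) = 13.12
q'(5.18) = -29.26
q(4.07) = 47.33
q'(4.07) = -30.64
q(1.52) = 90.75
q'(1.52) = 5.78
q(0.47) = 69.21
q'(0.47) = 36.82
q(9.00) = 23.62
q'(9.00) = 55.39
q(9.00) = 23.62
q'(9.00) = 55.39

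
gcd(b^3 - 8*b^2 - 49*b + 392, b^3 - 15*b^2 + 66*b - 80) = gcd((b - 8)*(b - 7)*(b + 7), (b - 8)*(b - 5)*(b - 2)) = b - 8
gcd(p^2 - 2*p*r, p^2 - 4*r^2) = p - 2*r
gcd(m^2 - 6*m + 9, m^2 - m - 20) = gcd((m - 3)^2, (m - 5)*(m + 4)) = 1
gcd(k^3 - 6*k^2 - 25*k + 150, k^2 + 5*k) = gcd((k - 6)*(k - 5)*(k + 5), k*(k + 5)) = k + 5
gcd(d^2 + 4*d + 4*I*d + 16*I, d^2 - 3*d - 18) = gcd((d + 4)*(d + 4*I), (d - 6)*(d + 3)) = 1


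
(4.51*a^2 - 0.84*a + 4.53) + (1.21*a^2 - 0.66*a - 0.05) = 5.72*a^2 - 1.5*a + 4.48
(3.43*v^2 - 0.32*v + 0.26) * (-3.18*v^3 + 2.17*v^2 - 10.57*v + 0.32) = -10.9074*v^5 + 8.4607*v^4 - 37.7763*v^3 + 5.0442*v^2 - 2.8506*v + 0.0832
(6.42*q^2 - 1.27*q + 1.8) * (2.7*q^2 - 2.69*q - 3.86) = 17.334*q^4 - 20.6988*q^3 - 16.5049*q^2 + 0.0602*q - 6.948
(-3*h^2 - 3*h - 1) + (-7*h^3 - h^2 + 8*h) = -7*h^3 - 4*h^2 + 5*h - 1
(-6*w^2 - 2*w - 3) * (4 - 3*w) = 18*w^3 - 18*w^2 + w - 12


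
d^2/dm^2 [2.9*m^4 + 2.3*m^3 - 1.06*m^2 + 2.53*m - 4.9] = 34.8*m^2 + 13.8*m - 2.12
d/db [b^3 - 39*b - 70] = 3*b^2 - 39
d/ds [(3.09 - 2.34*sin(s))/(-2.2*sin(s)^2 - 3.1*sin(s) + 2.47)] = (-5.148*sin(s)^2 + 13.596*sin(s) + 3.7992)*cos(s)/(4.84*sin(s)^4 + 13.64*sin(s)^3 - 1.258*sin(s)^2 - 15.314*sin(s) + 6.1009)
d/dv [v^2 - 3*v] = 2*v - 3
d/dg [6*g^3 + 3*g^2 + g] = 18*g^2 + 6*g + 1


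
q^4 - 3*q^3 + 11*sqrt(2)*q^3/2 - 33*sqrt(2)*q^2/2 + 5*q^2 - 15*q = q*(q - 3)*(q + sqrt(2)/2)*(q + 5*sqrt(2))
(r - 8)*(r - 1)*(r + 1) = r^3 - 8*r^2 - r + 8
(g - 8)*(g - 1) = g^2 - 9*g + 8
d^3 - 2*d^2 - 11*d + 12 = (d - 4)*(d - 1)*(d + 3)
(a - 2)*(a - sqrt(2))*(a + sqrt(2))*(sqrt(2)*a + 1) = sqrt(2)*a^4 - 2*sqrt(2)*a^3 + a^3 - 2*sqrt(2)*a^2 - 2*a^2 - 2*a + 4*sqrt(2)*a + 4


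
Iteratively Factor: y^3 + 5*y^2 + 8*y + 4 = (y + 2)*(y^2 + 3*y + 2) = (y + 2)^2*(y + 1)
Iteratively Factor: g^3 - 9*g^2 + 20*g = (g - 5)*(g^2 - 4*g) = g*(g - 5)*(g - 4)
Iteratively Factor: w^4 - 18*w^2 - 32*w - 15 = (w + 3)*(w^3 - 3*w^2 - 9*w - 5) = (w + 1)*(w + 3)*(w^2 - 4*w - 5) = (w + 1)^2*(w + 3)*(w - 5)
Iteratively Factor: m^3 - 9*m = (m)*(m^2 - 9) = m*(m + 3)*(m - 3)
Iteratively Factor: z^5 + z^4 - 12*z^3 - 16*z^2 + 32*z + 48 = (z + 2)*(z^4 - z^3 - 10*z^2 + 4*z + 24) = (z - 2)*(z + 2)*(z^3 + z^2 - 8*z - 12) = (z - 3)*(z - 2)*(z + 2)*(z^2 + 4*z + 4) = (z - 3)*(z - 2)*(z + 2)^2*(z + 2)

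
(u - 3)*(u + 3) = u^2 - 9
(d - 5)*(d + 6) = d^2 + d - 30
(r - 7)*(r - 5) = r^2 - 12*r + 35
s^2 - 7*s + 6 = (s - 6)*(s - 1)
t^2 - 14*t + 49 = (t - 7)^2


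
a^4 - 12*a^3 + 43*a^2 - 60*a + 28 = (a - 7)*(a - 2)^2*(a - 1)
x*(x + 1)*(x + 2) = x^3 + 3*x^2 + 2*x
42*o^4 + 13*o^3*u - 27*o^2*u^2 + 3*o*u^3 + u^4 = (-3*o + u)*(-2*o + u)*(o + u)*(7*o + u)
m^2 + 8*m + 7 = (m + 1)*(m + 7)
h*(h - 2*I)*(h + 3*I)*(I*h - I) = I*h^4 - h^3 - I*h^3 + h^2 + 6*I*h^2 - 6*I*h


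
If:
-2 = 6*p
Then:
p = -1/3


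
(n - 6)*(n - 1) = n^2 - 7*n + 6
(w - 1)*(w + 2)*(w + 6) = w^3 + 7*w^2 + 4*w - 12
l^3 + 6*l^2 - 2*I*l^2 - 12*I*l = l*(l + 6)*(l - 2*I)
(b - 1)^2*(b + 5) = b^3 + 3*b^2 - 9*b + 5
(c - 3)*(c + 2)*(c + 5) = c^3 + 4*c^2 - 11*c - 30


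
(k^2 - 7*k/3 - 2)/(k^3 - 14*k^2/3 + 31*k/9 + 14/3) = 3/(3*k - 7)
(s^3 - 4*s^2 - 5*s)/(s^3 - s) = (s - 5)/(s - 1)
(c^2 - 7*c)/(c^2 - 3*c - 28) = c/(c + 4)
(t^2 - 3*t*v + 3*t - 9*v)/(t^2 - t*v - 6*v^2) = (t + 3)/(t + 2*v)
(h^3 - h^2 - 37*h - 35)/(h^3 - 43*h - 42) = (h + 5)/(h + 6)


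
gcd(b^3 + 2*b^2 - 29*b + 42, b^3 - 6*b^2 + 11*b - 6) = b^2 - 5*b + 6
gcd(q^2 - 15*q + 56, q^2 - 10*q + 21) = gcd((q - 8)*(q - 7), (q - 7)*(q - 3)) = q - 7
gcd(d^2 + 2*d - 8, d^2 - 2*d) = d - 2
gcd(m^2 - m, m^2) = m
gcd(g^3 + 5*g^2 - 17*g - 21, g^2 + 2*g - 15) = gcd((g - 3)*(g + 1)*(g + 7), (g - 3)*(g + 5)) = g - 3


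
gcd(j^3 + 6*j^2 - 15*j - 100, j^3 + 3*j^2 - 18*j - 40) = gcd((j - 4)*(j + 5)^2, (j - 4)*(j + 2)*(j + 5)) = j^2 + j - 20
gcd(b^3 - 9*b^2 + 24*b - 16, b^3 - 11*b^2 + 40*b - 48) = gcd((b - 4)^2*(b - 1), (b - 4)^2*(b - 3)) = b^2 - 8*b + 16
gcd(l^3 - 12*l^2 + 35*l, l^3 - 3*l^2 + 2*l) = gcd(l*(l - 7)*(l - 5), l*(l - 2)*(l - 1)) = l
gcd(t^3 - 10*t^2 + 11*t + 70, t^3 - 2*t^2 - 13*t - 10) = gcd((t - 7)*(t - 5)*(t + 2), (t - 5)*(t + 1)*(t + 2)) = t^2 - 3*t - 10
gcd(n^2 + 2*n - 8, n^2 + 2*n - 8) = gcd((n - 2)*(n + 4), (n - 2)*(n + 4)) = n^2 + 2*n - 8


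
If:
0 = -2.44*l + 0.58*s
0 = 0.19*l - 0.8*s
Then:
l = 0.00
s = 0.00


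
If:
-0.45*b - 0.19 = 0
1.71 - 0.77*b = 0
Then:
No Solution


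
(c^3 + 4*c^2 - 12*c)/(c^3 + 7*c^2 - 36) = c/(c + 3)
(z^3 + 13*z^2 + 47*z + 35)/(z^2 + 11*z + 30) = (z^2 + 8*z + 7)/(z + 6)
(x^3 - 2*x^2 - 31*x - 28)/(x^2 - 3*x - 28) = x + 1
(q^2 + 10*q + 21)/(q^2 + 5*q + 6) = (q + 7)/(q + 2)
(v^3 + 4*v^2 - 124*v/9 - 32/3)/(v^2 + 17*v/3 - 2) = (9*v^2 - 18*v - 16)/(3*(3*v - 1))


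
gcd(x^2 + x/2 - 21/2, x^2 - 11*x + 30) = 1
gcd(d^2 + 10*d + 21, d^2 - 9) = d + 3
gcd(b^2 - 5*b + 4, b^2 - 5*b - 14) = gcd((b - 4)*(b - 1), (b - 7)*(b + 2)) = 1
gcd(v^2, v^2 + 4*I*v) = v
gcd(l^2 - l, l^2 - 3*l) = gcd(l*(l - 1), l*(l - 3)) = l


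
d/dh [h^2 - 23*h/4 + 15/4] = 2*h - 23/4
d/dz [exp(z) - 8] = exp(z)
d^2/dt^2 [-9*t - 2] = 0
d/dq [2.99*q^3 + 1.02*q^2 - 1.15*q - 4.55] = 8.97*q^2 + 2.04*q - 1.15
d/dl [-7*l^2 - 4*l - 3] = -14*l - 4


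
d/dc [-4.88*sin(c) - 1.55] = -4.88*cos(c)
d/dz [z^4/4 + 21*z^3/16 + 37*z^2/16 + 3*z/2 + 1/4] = z^3 + 63*z^2/16 + 37*z/8 + 3/2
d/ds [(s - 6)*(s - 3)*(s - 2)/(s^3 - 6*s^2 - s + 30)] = (5*s^2 - 44*s + 116)/(s^4 - 6*s^3 - 11*s^2 + 60*s + 100)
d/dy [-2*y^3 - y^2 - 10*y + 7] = -6*y^2 - 2*y - 10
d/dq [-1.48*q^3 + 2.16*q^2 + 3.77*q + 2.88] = -4.44*q^2 + 4.32*q + 3.77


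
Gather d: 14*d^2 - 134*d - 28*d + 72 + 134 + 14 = 14*d^2 - 162*d + 220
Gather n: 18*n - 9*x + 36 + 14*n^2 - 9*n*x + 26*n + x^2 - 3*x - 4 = 14*n^2 + n*(44 - 9*x) + x^2 - 12*x + 32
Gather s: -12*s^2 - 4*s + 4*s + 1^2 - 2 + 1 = -12*s^2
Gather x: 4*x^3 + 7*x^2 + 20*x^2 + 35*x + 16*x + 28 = 4*x^3 + 27*x^2 + 51*x + 28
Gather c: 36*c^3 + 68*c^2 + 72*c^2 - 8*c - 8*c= 36*c^3 + 140*c^2 - 16*c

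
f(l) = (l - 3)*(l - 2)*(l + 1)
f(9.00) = 420.00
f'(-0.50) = 5.75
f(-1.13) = -1.68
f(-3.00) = -60.00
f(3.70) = 5.59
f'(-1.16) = 14.32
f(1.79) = 0.71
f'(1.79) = -3.71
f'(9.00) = 172.00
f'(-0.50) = 5.75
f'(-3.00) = 52.00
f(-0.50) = 4.38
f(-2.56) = -39.55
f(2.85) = -0.49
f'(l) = (l - 3)*(l - 2) + (l - 3)*(l + 1) + (l - 2)*(l + 1)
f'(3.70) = 12.47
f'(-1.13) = 13.87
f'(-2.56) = 41.14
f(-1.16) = -2.10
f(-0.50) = 4.38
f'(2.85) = 2.57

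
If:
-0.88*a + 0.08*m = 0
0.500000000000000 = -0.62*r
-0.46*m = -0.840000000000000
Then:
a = 0.17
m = 1.83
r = -0.81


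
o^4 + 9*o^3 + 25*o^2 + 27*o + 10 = (o + 1)^2*(o + 2)*(o + 5)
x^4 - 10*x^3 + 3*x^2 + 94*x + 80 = (x - 8)*(x - 5)*(x + 1)*(x + 2)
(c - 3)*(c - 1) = c^2 - 4*c + 3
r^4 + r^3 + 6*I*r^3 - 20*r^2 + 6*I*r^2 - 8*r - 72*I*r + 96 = (r - 3)*(r + 4)*(r + 2*I)*(r + 4*I)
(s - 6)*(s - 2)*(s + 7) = s^3 - s^2 - 44*s + 84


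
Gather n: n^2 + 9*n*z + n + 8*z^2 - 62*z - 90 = n^2 + n*(9*z + 1) + 8*z^2 - 62*z - 90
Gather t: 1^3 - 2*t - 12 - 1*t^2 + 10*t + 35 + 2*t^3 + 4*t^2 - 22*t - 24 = 2*t^3 + 3*t^2 - 14*t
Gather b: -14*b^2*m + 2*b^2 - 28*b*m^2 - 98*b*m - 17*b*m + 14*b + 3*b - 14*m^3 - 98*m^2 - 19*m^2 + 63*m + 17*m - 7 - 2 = b^2*(2 - 14*m) + b*(-28*m^2 - 115*m + 17) - 14*m^3 - 117*m^2 + 80*m - 9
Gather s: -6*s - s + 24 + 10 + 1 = 35 - 7*s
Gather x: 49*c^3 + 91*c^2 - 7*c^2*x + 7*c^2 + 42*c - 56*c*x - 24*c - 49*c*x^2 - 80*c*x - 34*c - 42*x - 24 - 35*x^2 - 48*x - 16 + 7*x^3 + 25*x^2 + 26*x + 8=49*c^3 + 98*c^2 - 16*c + 7*x^3 + x^2*(-49*c - 10) + x*(-7*c^2 - 136*c - 64) - 32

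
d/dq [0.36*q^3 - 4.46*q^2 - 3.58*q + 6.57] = 1.08*q^2 - 8.92*q - 3.58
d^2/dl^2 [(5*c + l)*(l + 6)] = 2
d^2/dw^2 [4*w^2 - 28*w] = 8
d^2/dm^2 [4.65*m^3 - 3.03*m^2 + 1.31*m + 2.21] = 27.9*m - 6.06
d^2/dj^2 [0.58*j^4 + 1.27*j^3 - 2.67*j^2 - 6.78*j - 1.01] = 6.96*j^2 + 7.62*j - 5.34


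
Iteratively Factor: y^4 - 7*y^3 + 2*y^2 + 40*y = (y)*(y^3 - 7*y^2 + 2*y + 40) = y*(y - 4)*(y^2 - 3*y - 10) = y*(y - 4)*(y + 2)*(y - 5)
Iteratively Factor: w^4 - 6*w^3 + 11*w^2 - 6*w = (w - 2)*(w^3 - 4*w^2 + 3*w) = w*(w - 2)*(w^2 - 4*w + 3) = w*(w - 2)*(w - 1)*(w - 3)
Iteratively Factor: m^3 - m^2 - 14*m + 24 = (m + 4)*(m^2 - 5*m + 6) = (m - 3)*(m + 4)*(m - 2)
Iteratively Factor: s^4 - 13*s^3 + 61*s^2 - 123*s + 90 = (s - 3)*(s^3 - 10*s^2 + 31*s - 30) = (s - 5)*(s - 3)*(s^2 - 5*s + 6) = (s - 5)*(s - 3)*(s - 2)*(s - 3)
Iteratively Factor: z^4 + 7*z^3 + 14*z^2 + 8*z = (z + 1)*(z^3 + 6*z^2 + 8*z) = z*(z + 1)*(z^2 + 6*z + 8) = z*(z + 1)*(z + 2)*(z + 4)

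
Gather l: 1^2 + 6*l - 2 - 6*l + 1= 0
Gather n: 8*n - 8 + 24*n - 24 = 32*n - 32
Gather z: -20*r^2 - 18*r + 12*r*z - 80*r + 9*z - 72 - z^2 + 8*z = -20*r^2 - 98*r - z^2 + z*(12*r + 17) - 72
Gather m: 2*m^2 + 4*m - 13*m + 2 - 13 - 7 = 2*m^2 - 9*m - 18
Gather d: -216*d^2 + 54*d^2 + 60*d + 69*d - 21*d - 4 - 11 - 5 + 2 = -162*d^2 + 108*d - 18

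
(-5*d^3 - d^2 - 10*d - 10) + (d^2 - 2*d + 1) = -5*d^3 - 12*d - 9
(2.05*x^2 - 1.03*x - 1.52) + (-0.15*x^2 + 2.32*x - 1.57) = 1.9*x^2 + 1.29*x - 3.09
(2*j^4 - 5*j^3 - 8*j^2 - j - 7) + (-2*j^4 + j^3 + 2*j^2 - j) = -4*j^3 - 6*j^2 - 2*j - 7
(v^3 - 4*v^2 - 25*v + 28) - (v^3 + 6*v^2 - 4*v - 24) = -10*v^2 - 21*v + 52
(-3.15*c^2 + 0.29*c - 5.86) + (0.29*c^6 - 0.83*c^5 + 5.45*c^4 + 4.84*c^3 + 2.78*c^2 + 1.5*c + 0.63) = 0.29*c^6 - 0.83*c^5 + 5.45*c^4 + 4.84*c^3 - 0.37*c^2 + 1.79*c - 5.23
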